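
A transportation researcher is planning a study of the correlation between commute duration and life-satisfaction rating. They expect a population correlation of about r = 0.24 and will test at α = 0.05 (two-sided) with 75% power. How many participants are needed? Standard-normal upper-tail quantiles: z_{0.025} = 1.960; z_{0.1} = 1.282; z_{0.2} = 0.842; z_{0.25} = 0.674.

Fisher's z: C = ½·ln((1+r)/(1−r)) = ½·ln(1.6316) = 0.2448.
n = ((z_{α/2} + z_β)/C)² + 3.
(1.960 + 0.674) / 0.2448 = 2.634 / 0.2448 = 10.760.
n = 10.760² + 3 = 115.77 + 3 = 118.8.
Round up.

n = 119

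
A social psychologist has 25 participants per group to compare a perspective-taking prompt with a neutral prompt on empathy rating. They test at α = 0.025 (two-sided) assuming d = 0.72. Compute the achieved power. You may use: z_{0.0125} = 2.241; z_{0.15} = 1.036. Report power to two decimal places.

For two equal groups, power = Φ(d·√(n/2) − z_{α/2}).
d·√(n/2) = 0.72 × √(25/2) = 0.72 × 3.536 = 2.546.
z_β = 2.546 − 2.241 = 0.305.
Power = Φ(0.305) = 0.620.

power ≈ 0.62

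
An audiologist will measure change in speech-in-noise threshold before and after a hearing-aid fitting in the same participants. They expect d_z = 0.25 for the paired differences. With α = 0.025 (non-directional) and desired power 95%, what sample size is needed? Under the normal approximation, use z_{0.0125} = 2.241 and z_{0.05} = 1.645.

For a paired (one-sample on differences) test: n = ((z_{α/2} + z_β) / d)².
z_{α/2} + z_β = 2.241 + 1.645 = 3.886.
n = (3.886 / 0.25)² = 15.544² = 241.62.
Round up.

n = 242 pairs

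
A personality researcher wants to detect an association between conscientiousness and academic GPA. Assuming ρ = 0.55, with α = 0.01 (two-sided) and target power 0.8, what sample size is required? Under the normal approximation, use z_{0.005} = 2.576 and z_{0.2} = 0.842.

n = 34

Fisher's z: C = ½·ln((1+r)/(1−r)) = ½·ln(3.4444) = 0.6184.
n = ((z_{α/2} + z_β)/C)² + 3.
(2.576 + 0.842) / 0.6184 = 3.418 / 0.6184 = 5.527.
n = 5.527² + 3 = 30.55 + 3 = 33.5.
Round up.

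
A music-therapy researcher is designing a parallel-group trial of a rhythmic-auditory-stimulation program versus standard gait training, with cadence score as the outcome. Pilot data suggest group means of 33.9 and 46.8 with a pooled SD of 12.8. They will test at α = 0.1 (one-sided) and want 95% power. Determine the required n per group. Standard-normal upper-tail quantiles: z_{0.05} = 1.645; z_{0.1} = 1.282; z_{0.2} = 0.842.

Cohen's d = |M₁ − M₂| / SD_pooled = |33.9 − 46.8| / 12.8 = 12.9 / 12.8 = 1.008.
For two independent groups with equal n: n = 2·((z_{α} + z_β) / d)².
z_{α} + z_β = 1.282 + 1.645 = 2.927.
n = 2 × (2.927 / 1.008)² = 2 × 2.904² = 2 × 8.43 = 16.9.
Round up to the next whole participant.

n = 17 per group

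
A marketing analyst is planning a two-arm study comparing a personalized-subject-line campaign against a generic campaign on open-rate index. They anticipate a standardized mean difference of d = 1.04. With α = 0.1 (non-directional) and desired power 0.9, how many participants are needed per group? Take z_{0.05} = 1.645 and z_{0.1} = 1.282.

For two independent groups with equal n: n = 2·((z_{α/2} + z_β) / d)².
z_{α/2} + z_β = 1.645 + 1.282 = 2.927.
n = 2 × (2.927 / 1.04)² = 2 × 2.814² = 2 × 7.92 = 15.8.
Round up to the next whole participant.

n = 16 per group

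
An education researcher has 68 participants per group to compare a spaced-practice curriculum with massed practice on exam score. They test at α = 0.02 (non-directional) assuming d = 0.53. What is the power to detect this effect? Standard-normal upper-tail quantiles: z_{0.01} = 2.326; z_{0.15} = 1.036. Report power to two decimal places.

power ≈ 0.78

For two equal groups, power = Φ(d·√(n/2) − z_{α/2}).
d·√(n/2) = 0.53 × √(68/2) = 0.53 × 5.831 = 3.090.
z_β = 3.090 − 2.326 = 0.764.
Power = Φ(0.764) = 0.778.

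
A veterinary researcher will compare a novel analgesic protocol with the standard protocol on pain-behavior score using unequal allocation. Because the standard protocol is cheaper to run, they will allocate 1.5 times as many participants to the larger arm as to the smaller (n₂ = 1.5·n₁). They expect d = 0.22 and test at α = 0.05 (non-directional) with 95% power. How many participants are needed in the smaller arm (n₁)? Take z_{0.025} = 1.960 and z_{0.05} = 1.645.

With allocation ratio k = n₂/n₁ = 1.5, Var(x̄₁−x̄₂) = σ²(1/n₁ + 1/(k·n₁)) = σ²·(k+1)/(k·n₁).
So n₁ = (1 + 1/k)·((z_{α/2} + z_β)/d)² = 1.667 × (3.605/0.22)².
n₁ = 1.667 × 268.51 = 447.5.
Round up: n₁ = 448, giving n₂ = 1.5 × 448 = 672.

n₁ = 448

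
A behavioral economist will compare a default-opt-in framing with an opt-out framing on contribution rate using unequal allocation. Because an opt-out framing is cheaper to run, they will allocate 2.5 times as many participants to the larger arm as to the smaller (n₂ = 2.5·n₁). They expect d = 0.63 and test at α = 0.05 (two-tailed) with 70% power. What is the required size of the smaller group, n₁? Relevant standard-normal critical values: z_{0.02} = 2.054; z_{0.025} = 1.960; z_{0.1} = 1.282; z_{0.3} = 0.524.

With allocation ratio k = n₂/n₁ = 2.5, Var(x̄₁−x̄₂) = σ²(1/n₁ + 1/(k·n₁)) = σ²·(k+1)/(k·n₁).
So n₁ = (1 + 1/k)·((z_{α/2} + z_β)/d)² = 1.400 × (2.484/0.63)².
n₁ = 1.400 × 15.55 = 21.8.
Round up: n₁ = 22, giving n₂ = 2.5 × 22 = 55.

n₁ = 22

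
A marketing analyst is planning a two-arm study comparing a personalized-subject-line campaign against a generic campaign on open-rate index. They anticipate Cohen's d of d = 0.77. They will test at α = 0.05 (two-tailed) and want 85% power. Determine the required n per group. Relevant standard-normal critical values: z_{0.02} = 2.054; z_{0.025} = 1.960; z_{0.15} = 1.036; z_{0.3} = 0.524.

n = 31 per group

For two independent groups with equal n: n = 2·((z_{α/2} + z_β) / d)².
z_{α/2} + z_β = 1.960 + 1.036 = 2.996.
n = 2 × (2.996 / 0.77)² = 2 × 3.891² = 2 × 15.14 = 30.3.
Round up to the next whole participant.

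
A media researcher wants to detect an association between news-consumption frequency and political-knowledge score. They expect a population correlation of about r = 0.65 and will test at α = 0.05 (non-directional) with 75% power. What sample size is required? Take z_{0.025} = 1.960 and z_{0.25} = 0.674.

n = 15

Fisher's z: C = ½·ln((1+r)/(1−r)) = ½·ln(4.7143) = 0.7753.
n = ((z_{α/2} + z_β)/C)² + 3.
(1.960 + 0.674) / 0.7753 = 2.634 / 0.7753 = 3.397.
n = 3.397² + 3 = 11.54 + 3 = 14.5.
Round up.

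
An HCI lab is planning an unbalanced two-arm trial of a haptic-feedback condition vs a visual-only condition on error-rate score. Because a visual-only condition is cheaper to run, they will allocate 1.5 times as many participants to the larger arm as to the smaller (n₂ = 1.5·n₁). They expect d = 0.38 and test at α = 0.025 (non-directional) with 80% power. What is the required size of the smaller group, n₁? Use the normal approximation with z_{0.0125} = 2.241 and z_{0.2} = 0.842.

With allocation ratio k = n₂/n₁ = 1.5, Var(x̄₁−x̄₂) = σ²(1/n₁ + 1/(k·n₁)) = σ²·(k+1)/(k·n₁).
So n₁ = (1 + 1/k)·((z_{α/2} + z_β)/d)² = 1.667 × (3.083/0.38)².
n₁ = 1.667 × 65.82 = 109.7.
Round up: n₁ = 110, giving n₂ = 1.5 × 110 = 165.

n₁ = 110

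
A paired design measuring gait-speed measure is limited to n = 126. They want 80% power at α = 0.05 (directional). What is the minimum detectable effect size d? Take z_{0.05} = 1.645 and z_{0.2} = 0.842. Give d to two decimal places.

For a single sample (or paired design) of n = 126: d_min = (z_{α} + z_β)/√n.
z-sum = 1.645 + 0.842 = 2.487.
d_min = 2.487 / √126 = 2.487 / 11.225 = 0.222.

d_min ≈ 0.22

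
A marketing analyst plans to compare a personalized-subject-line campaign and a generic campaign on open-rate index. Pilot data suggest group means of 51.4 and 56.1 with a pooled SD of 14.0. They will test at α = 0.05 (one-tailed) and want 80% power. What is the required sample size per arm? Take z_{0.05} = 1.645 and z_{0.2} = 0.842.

Cohen's d = |M₁ − M₂| / SD_pooled = |51.4 − 56.1| / 14.0 = 4.7 / 14.0 = 0.336.
For two independent groups with equal n: n = 2·((z_{α} + z_β) / d)².
z_{α} + z_β = 1.645 + 0.842 = 2.487.
n = 2 × (2.487 / 0.336)² = 2 × 7.402² = 2 × 54.79 = 109.6.
Round up to the next whole participant.

n = 110 per group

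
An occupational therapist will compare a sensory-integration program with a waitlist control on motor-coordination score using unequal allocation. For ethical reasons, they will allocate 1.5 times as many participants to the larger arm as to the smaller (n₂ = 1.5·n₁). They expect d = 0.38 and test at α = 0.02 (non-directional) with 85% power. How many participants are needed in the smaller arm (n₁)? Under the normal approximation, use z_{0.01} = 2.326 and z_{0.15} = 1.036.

n₁ = 131

With allocation ratio k = n₂/n₁ = 1.5, Var(x̄₁−x̄₂) = σ²(1/n₁ + 1/(k·n₁)) = σ²·(k+1)/(k·n₁).
So n₁ = (1 + 1/k)·((z_{α/2} + z_β)/d)² = 1.667 × (3.362/0.38)².
n₁ = 1.667 × 78.28 = 130.5.
Round up: n₁ = 131, giving n₂ = ⌈1.5 × 131⌉ = ⌈196.5⌉ = 197.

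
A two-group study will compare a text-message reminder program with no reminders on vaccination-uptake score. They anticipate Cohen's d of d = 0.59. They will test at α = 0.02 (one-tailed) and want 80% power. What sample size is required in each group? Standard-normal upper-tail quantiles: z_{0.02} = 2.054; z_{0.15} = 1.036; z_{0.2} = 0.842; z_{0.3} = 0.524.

For two independent groups with equal n: n = 2·((z_{α} + z_β) / d)².
z_{α} + z_β = 2.054 + 0.842 = 2.896.
n = 2 × (2.896 / 0.59)² = 2 × 4.908² = 2 × 24.09 = 48.2.
Round up to the next whole participant.

n = 49 per group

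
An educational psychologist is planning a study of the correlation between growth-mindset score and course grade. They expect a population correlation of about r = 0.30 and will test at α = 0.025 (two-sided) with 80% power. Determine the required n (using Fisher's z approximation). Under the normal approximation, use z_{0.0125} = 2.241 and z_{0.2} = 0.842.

n = 103

Fisher's z: C = ½·ln((1+r)/(1−r)) = ½·ln(1.8571) = 0.3095.
n = ((z_{α/2} + z_β)/C)² + 3.
(2.241 + 0.842) / 0.3095 = 3.083 / 0.3095 = 9.961.
n = 9.961² + 3 = 99.23 + 3 = 102.2.
Round up.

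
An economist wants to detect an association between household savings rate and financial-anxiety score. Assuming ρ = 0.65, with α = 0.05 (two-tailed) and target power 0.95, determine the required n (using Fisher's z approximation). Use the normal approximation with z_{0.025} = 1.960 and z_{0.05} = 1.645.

n = 25

Fisher's z: C = ½·ln((1+r)/(1−r)) = ½·ln(4.7143) = 0.7753.
n = ((z_{α/2} + z_β)/C)² + 3.
(1.960 + 1.645) / 0.7753 = 3.605 / 0.7753 = 4.650.
n = 4.650² + 3 = 21.62 + 3 = 24.6.
Round up.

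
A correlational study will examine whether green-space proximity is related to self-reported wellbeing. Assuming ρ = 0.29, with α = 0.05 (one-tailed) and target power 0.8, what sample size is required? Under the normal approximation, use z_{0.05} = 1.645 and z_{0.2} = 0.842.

Fisher's z: C = ½·ln((1+r)/(1−r)) = ½·ln(1.8169) = 0.2986.
n = ((z_{α} + z_β)/C)² + 3.
(1.645 + 0.842) / 0.2986 = 2.487 / 0.2986 = 8.329.
n = 8.329² + 3 = 69.37 + 3 = 72.4.
Round up.

n = 73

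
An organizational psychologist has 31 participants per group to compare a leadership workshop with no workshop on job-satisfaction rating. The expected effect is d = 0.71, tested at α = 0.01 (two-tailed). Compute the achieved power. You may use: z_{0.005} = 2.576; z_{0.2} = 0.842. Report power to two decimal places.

power ≈ 0.59

For two equal groups, power = Φ(d·√(n/2) − z_{α/2}).
d·√(n/2) = 0.71 × √(31/2) = 0.71 × 3.937 = 2.795.
z_β = 2.795 − 2.576 = 0.219.
Power = Φ(0.219) = 0.587.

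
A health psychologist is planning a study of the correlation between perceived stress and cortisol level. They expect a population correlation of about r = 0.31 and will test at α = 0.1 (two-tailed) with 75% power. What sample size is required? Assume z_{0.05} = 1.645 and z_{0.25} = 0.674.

Fisher's z: C = ½·ln((1+r)/(1−r)) = ½·ln(1.8986) = 0.3205.
n = ((z_{α/2} + z_β)/C)² + 3.
(1.645 + 0.674) / 0.3205 = 2.319 / 0.3205 = 7.236.
n = 7.236² + 3 = 52.35 + 3 = 55.4.
Round up.

n = 56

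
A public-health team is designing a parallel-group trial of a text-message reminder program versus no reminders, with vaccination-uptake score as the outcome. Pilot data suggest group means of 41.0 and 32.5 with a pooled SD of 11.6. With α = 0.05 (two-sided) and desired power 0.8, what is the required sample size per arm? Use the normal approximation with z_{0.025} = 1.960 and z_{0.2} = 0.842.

Cohen's d = |M₁ − M₂| / SD_pooled = |41.0 − 32.5| / 11.6 = 8.5 / 11.6 = 0.733.
For two independent groups with equal n: n = 2·((z_{α/2} + z_β) / d)².
z_{α/2} + z_β = 1.960 + 0.842 = 2.802.
n = 2 × (2.802 / 0.733)² = 2 × 3.823² = 2 × 14.61 = 29.2.
Round up to the next whole participant.

n = 30 per group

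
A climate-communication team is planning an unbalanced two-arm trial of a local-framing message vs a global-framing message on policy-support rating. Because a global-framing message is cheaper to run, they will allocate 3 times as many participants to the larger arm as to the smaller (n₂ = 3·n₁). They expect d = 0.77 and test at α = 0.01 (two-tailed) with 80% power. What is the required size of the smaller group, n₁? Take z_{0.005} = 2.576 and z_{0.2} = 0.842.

n₁ = 27

With allocation ratio k = n₂/n₁ = 3, Var(x̄₁−x̄₂) = σ²(1/n₁ + 1/(k·n₁)) = σ²·(k+1)/(k·n₁).
So n₁ = (1 + 1/k)·((z_{α/2} + z_β)/d)² = 1.333 × (3.418/0.77)².
n₁ = 1.333 × 19.70 = 26.3.
Round up: n₁ = 27, giving n₂ = 3 × 27 = 81.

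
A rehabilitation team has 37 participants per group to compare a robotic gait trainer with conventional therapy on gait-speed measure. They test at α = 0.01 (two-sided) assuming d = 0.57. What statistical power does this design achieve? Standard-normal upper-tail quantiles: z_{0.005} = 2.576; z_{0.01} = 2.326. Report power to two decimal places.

power ≈ 0.45

For two equal groups, power = Φ(d·√(n/2) − z_{α/2}).
d·√(n/2) = 0.57 × √(37/2) = 0.57 × 4.301 = 2.452.
z_β = 2.452 − 2.576 = -0.124.
Power = Φ(-0.124) = 0.451.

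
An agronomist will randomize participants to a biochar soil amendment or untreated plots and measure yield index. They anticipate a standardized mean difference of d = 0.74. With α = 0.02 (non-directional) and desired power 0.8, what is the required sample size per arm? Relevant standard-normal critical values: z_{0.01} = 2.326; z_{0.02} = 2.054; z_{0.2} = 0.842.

For two independent groups with equal n: n = 2·((z_{α/2} + z_β) / d)².
z_{α/2} + z_β = 2.326 + 0.842 = 3.168.
n = 2 × (3.168 / 0.74)² = 2 × 4.281² = 2 × 18.33 = 36.7.
Round up to the next whole participant.

n = 37 per group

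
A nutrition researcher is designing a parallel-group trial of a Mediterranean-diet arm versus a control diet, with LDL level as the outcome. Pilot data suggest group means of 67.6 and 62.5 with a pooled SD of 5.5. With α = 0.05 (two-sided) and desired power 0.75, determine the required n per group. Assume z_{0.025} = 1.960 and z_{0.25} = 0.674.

Cohen's d = |M₁ − M₂| / SD_pooled = |67.6 − 62.5| / 5.5 = 5.1 / 5.5 = 0.927.
For two independent groups with equal n: n = 2·((z_{α/2} + z_β) / d)².
z_{α/2} + z_β = 1.960 + 0.674 = 2.634.
n = 2 × (2.634 / 0.927)² = 2 × 2.841² = 2 × 8.07 = 16.1.
Round up to the next whole participant.

n = 17 per group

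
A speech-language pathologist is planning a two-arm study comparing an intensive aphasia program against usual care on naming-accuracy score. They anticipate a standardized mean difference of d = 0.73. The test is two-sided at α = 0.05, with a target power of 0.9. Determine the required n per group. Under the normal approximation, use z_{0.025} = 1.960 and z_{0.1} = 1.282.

n = 40 per group

For two independent groups with equal n: n = 2·((z_{α/2} + z_β) / d)².
z_{α/2} + z_β = 1.960 + 1.282 = 3.242.
n = 2 × (3.242 / 0.73)² = 2 × 4.441² = 2 × 19.72 = 39.4.
Round up to the next whole participant.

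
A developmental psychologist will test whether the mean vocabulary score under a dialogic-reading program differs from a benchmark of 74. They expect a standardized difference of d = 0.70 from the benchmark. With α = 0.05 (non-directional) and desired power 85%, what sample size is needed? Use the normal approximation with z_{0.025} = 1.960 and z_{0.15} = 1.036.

n = 19

For a one-sample test: n = ((z_{α/2} + z_β) / d)².
z_{α/2} + z_β = 1.960 + 1.036 = 2.996.
n = (2.996 / 0.70)² = 4.280² = 18.32.
Round up.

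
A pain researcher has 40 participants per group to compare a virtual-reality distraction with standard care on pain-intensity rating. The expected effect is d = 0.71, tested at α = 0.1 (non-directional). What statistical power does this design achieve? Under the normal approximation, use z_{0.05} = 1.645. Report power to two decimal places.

For two equal groups, power = Φ(d·√(n/2) − z_{α/2}).
d·√(n/2) = 0.71 × √(40/2) = 0.71 × 4.472 = 3.175.
z_β = 3.175 − 1.645 = 1.530.
Power = Φ(1.530) = 0.937.

power ≈ 0.94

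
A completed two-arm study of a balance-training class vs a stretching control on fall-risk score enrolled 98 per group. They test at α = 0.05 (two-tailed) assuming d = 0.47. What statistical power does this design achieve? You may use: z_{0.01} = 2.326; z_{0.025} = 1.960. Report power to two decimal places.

For two equal groups, power = Φ(d·√(n/2) − z_{α/2}).
d·√(n/2) = 0.47 × √(98/2) = 0.47 × 7.000 = 3.290.
z_β = 3.290 − 1.960 = 1.330.
Power = Φ(1.330) = 0.908.

power ≈ 0.91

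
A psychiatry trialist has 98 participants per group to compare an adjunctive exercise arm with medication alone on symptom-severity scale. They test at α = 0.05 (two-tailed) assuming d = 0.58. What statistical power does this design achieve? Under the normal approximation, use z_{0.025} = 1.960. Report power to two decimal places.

power ≈ 0.98

For two equal groups, power = Φ(d·√(n/2) − z_{α/2}).
d·√(n/2) = 0.58 × √(98/2) = 0.58 × 7.000 = 4.060.
z_β = 4.060 − 1.960 = 2.100.
Power = Φ(2.100) = 0.982.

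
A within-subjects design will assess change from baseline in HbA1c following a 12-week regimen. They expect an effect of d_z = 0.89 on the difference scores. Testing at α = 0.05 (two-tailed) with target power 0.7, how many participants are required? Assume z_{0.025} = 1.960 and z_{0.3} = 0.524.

n = 8 pairs

For a paired (one-sample on differences) test: n = ((z_{α/2} + z_β) / d)².
z_{α/2} + z_β = 1.960 + 0.524 = 2.484.
n = (2.484 / 0.89)² = 2.791² = 7.79.
Round up.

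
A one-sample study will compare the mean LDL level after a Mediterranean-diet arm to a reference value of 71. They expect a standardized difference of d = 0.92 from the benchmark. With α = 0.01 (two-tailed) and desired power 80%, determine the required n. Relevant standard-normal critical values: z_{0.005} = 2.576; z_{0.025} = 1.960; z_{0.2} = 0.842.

n = 14

For a one-sample test: n = ((z_{α/2} + z_β) / d)².
z_{α/2} + z_β = 2.576 + 0.842 = 3.418.
n = (3.418 / 0.92)² = 3.715² = 13.80.
Round up.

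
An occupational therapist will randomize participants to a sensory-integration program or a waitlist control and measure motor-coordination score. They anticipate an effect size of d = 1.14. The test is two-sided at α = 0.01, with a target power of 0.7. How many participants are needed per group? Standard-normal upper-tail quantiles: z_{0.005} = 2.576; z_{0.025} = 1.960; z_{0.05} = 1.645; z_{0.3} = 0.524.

For two independent groups with equal n: n = 2·((z_{α/2} + z_β) / d)².
z_{α/2} + z_β = 2.576 + 0.524 = 3.100.
n = 2 × (3.100 / 1.14)² = 2 × 2.719² = 2 × 7.39 = 14.8.
Round up to the next whole participant.

n = 15 per group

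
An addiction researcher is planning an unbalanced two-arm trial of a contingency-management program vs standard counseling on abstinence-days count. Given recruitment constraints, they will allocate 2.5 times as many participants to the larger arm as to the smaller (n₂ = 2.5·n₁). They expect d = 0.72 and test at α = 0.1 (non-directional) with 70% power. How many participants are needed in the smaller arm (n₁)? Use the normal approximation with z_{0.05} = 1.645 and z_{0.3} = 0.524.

n₁ = 13

With allocation ratio k = n₂/n₁ = 2.5, Var(x̄₁−x̄₂) = σ²(1/n₁ + 1/(k·n₁)) = σ²·(k+1)/(k·n₁).
So n₁ = (1 + 1/k)·((z_{α/2} + z_β)/d)² = 1.400 × (2.169/0.72)².
n₁ = 1.400 × 9.08 = 12.7.
Round up: n₁ = 13, giving n₂ = ⌈2.5 × 13⌉ = ⌈32.5⌉ = 33.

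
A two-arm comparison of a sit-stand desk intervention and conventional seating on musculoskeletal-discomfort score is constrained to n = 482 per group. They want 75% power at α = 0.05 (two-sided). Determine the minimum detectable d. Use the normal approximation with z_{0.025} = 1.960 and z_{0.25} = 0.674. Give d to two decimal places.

For two independent groups of n = 482 each: d_min = (z_{α/2} + z_β)·√(2/n).
z-sum = 1.960 + 0.674 = 2.634.
d_min = 2.634 × √(2/482) = 2.634 × 0.0644 = 0.170.

d_min ≈ 0.17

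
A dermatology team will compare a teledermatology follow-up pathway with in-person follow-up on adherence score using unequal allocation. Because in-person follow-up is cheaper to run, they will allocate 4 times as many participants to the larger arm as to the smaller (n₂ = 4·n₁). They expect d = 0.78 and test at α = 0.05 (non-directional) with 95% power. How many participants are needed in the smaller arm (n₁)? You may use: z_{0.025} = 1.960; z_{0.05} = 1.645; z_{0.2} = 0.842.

With allocation ratio k = n₂/n₁ = 4, Var(x̄₁−x̄₂) = σ²(1/n₁ + 1/(k·n₁)) = σ²·(k+1)/(k·n₁).
So n₁ = (1 + 1/k)·((z_{α/2} + z_β)/d)² = 1.250 × (3.605/0.78)².
n₁ = 1.250 × 21.36 = 26.7.
Round up: n₁ = 27, giving n₂ = 4 × 27 = 108.

n₁ = 27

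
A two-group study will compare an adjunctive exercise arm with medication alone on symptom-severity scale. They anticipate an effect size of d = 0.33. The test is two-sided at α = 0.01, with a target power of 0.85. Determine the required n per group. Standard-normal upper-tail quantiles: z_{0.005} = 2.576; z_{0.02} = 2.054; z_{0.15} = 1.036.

For two independent groups with equal n: n = 2·((z_{α/2} + z_β) / d)².
z_{α/2} + z_β = 2.576 + 1.036 = 3.612.
n = 2 × (3.612 / 0.33)² = 2 × 10.945² = 2 × 119.80 = 239.6.
Round up to the next whole participant.

n = 240 per group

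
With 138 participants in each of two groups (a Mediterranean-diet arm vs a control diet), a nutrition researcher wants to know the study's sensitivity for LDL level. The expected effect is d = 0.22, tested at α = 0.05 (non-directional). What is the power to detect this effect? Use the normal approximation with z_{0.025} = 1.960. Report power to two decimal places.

For two equal groups, power = Φ(d·√(n/2) − z_{α/2}).
d·√(n/2) = 0.22 × √(138/2) = 0.22 × 8.307 = 1.827.
z_β = 1.827 − 1.960 = -0.133.
Power = Φ(-0.133) = 0.447.

power ≈ 0.45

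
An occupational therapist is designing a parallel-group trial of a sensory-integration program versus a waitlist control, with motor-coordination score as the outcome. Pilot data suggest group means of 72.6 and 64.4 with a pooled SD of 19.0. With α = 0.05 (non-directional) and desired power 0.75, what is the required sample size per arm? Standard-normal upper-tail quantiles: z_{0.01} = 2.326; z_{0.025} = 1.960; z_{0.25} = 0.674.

Cohen's d = |M₁ − M₂| / SD_pooled = |72.6 − 64.4| / 19.0 = 8.2 / 19.0 = 0.432.
For two independent groups with equal n: n = 2·((z_{α/2} + z_β) / d)².
z_{α/2} + z_β = 1.960 + 0.674 = 2.634.
n = 2 × (2.634 / 0.432)² = 2 × 6.097² = 2 × 37.18 = 74.4.
Round up to the next whole participant.

n = 75 per group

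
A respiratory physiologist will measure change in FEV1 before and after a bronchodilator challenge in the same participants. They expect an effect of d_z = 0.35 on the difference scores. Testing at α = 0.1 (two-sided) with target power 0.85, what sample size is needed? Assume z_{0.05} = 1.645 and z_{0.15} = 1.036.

For a paired (one-sample on differences) test: n = ((z_{α/2} + z_β) / d)².
z_{α/2} + z_β = 1.645 + 1.036 = 2.681.
n = (2.681 / 0.35)² = 7.660² = 58.68.
Round up.

n = 59 pairs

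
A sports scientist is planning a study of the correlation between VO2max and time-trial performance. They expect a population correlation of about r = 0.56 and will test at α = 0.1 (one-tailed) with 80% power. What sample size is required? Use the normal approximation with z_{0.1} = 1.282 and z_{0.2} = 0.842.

Fisher's z: C = ½·ln((1+r)/(1−r)) = ½·ln(3.5455) = 0.6328.
n = ((z_{α} + z_β)/C)² + 3.
(1.282 + 0.842) / 0.6328 = 2.124 / 0.6328 = 3.357.
n = 3.357² + 3 = 11.27 + 3 = 14.3.
Round up.

n = 15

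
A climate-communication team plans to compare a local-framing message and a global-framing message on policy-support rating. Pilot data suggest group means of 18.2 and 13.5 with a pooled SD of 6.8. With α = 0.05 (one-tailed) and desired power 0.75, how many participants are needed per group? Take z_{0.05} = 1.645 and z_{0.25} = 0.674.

n = 23 per group

Cohen's d = |M₁ − M₂| / SD_pooled = |18.2 − 13.5| / 6.8 = 4.7 / 6.8 = 0.691.
For two independent groups with equal n: n = 2·((z_{α} + z_β) / d)².
z_{α} + z_β = 1.645 + 0.674 = 2.319.
n = 2 × (2.319 / 0.691)² = 2 × 3.356² = 2 × 11.26 = 22.5.
Round up to the next whole participant.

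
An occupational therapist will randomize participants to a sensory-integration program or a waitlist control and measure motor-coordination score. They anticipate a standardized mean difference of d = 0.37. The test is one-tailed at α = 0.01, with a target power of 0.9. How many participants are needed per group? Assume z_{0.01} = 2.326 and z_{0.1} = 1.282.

For two independent groups with equal n: n = 2·((z_{α} + z_β) / d)².
z_{α} + z_β = 2.326 + 1.282 = 3.608.
n = 2 × (3.608 / 0.37)² = 2 × 9.751² = 2 × 95.09 = 190.2.
Round up to the next whole participant.

n = 191 per group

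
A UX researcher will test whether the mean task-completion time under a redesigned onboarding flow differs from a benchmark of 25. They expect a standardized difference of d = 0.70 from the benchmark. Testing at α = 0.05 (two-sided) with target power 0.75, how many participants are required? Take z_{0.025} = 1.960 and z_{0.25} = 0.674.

n = 15

For a one-sample test: n = ((z_{α/2} + z_β) / d)².
z_{α/2} + z_β = 1.960 + 0.674 = 2.634.
n = (2.634 / 0.70)² = 3.763² = 14.16.
Round up.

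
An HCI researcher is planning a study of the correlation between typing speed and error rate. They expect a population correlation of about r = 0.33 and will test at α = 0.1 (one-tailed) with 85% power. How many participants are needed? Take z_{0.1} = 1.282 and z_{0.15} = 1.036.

n = 49

Fisher's z: C = ½·ln((1+r)/(1−r)) = ½·ln(1.9851) = 0.3428.
n = ((z_{α} + z_β)/C)² + 3.
(1.282 + 1.036) / 0.3428 = 2.318 / 0.3428 = 6.762.
n = 6.762² + 3 = 45.72 + 3 = 48.7.
Round up.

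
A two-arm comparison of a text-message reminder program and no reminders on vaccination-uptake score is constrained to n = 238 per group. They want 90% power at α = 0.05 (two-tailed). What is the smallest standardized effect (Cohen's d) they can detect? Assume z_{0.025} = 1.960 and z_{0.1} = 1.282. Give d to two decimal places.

d_min ≈ 0.30

For two independent groups of n = 238 each: d_min = (z_{α/2} + z_β)·√(2/n).
z-sum = 1.960 + 1.282 = 3.242.
d_min = 3.242 × √(2/238) = 3.242 × 0.0917 = 0.297.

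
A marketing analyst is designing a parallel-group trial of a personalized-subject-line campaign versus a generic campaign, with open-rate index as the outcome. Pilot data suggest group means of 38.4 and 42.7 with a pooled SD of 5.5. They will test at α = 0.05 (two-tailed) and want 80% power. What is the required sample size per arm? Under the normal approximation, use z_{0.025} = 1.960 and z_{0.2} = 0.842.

Cohen's d = |M₁ − M₂| / SD_pooled = |38.4 − 42.7| / 5.5 = 4.3 / 5.5 = 0.782.
For two independent groups with equal n: n = 2·((z_{α/2} + z_β) / d)².
z_{α/2} + z_β = 1.960 + 0.842 = 2.802.
n = 2 × (2.802 / 0.782)² = 2 × 3.583² = 2 × 12.84 = 25.7.
Round up to the next whole participant.

n = 26 per group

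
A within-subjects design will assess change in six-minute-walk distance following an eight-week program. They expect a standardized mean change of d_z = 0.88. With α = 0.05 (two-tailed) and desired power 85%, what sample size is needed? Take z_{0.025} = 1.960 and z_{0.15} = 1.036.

For a paired (one-sample on differences) test: n = ((z_{α/2} + z_β) / d)².
z_{α/2} + z_β = 1.960 + 1.036 = 2.996.
n = (2.996 / 0.88)² = 3.405² = 11.59.
Round up.

n = 12 pairs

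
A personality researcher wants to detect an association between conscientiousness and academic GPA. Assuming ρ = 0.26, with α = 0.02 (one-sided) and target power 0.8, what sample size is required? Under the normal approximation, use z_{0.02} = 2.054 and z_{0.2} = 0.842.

n = 122

Fisher's z: C = ½·ln((1+r)/(1−r)) = ½·ln(1.7027) = 0.2661.
n = ((z_{α} + z_β)/C)² + 3.
(2.054 + 0.842) / 0.2661 = 2.896 / 0.2661 = 10.883.
n = 10.883² + 3 = 118.44 + 3 = 121.4.
Round up.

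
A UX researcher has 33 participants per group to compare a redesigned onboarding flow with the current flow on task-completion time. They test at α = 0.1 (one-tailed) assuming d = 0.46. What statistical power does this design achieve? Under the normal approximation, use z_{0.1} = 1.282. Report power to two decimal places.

For two equal groups, power = Φ(d·√(n/2) − z_{α}).
d·√(n/2) = 0.46 × √(33/2) = 0.46 × 4.062 = 1.869.
z_β = 1.869 − 1.282 = 0.587.
Power = Φ(0.587) = 0.721.

power ≈ 0.72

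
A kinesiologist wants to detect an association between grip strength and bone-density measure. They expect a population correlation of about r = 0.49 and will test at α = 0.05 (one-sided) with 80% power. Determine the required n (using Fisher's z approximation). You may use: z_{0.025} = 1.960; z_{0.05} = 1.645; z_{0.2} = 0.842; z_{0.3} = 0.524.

Fisher's z: C = ½·ln((1+r)/(1−r)) = ½·ln(2.9216) = 0.5361.
n = ((z_{α} + z_β)/C)² + 3.
(1.645 + 0.842) / 0.5361 = 2.487 / 0.5361 = 4.639.
n = 4.639² + 3 = 21.52 + 3 = 24.5.
Round up.

n = 25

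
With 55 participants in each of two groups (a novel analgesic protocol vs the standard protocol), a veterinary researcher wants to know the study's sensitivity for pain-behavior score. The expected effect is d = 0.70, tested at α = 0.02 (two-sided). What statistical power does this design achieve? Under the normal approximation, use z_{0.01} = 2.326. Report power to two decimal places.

For two equal groups, power = Φ(d·√(n/2) − z_{α/2}).
d·√(n/2) = 0.70 × √(55/2) = 0.70 × 5.244 = 3.671.
z_β = 3.671 − 2.326 = 1.345.
Power = Φ(1.345) = 0.911.

power ≈ 0.91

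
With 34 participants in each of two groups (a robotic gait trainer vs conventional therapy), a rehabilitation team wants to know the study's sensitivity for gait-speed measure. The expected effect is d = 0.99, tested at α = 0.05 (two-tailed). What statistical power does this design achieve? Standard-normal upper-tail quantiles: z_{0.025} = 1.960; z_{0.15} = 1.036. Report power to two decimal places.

power ≈ 0.98

For two equal groups, power = Φ(d·√(n/2) − z_{α/2}).
d·√(n/2) = 0.99 × √(34/2) = 0.99 × 4.123 = 4.082.
z_β = 4.082 − 1.960 = 2.122.
Power = Φ(2.122) = 0.983.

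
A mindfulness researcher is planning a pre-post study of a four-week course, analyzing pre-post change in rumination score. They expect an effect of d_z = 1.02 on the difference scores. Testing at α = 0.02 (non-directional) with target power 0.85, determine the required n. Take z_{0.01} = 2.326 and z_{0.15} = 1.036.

For a paired (one-sample on differences) test: n = ((z_{α/2} + z_β) / d)².
z_{α/2} + z_β = 2.326 + 1.036 = 3.362.
n = (3.362 / 1.02)² = 3.296² = 10.86.
Round up.

n = 11 pairs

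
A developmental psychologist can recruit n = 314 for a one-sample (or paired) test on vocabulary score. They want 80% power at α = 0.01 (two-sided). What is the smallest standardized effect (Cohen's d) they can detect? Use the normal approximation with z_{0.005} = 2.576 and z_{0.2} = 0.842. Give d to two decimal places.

d_min ≈ 0.19

For a single sample (or paired design) of n = 314: d_min = (z_{α/2} + z_β)/√n.
z-sum = 2.576 + 0.842 = 3.418.
d_min = 3.418 / √314 = 3.418 / 17.720 = 0.193.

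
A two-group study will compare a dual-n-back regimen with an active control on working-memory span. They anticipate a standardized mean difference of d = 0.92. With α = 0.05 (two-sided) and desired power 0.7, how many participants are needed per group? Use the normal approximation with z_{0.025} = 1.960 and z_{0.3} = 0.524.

For two independent groups with equal n: n = 2·((z_{α/2} + z_β) / d)².
z_{α/2} + z_β = 1.960 + 0.524 = 2.484.
n = 2 × (2.484 / 0.92)² = 2 × 2.700² = 2 × 7.29 = 14.6.
Round up to the next whole participant.

n = 15 per group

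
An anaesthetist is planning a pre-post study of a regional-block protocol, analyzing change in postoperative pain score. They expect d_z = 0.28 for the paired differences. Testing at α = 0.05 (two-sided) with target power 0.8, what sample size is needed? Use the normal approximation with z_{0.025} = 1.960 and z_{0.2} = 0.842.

n = 101 pairs

For a paired (one-sample on differences) test: n = ((z_{α/2} + z_β) / d)².
z_{α/2} + z_β = 1.960 + 0.842 = 2.802.
n = (2.802 / 0.28)² = 10.007² = 100.14.
Round up.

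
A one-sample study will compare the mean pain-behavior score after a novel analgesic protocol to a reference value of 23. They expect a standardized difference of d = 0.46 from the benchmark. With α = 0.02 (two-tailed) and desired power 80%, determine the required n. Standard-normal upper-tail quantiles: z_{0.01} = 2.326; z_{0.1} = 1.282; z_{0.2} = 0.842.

For a one-sample test: n = ((z_{α/2} + z_β) / d)².
z_{α/2} + z_β = 2.326 + 0.842 = 3.168.
n = (3.168 / 0.46)² = 6.887² = 47.43.
Round up.

n = 48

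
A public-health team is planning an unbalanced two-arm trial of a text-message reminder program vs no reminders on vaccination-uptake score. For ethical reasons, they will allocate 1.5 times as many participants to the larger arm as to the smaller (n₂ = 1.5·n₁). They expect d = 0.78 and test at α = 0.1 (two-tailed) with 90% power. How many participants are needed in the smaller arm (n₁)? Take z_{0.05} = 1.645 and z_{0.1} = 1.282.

With allocation ratio k = n₂/n₁ = 1.5, Var(x̄₁−x̄₂) = σ²(1/n₁ + 1/(k·n₁)) = σ²·(k+1)/(k·n₁).
So n₁ = (1 + 1/k)·((z_{α/2} + z_β)/d)² = 1.667 × (2.927/0.78)².
n₁ = 1.667 × 14.08 = 23.5.
Round up: n₁ = 24, giving n₂ = 1.5 × 24 = 36.

n₁ = 24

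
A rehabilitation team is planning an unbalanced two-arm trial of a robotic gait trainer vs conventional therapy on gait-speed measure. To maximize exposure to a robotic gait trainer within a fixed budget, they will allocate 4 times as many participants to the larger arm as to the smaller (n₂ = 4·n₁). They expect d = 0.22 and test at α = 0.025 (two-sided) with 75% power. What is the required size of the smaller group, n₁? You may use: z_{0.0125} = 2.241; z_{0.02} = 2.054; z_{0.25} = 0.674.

n₁ = 220

With allocation ratio k = n₂/n₁ = 4, Var(x̄₁−x̄₂) = σ²(1/n₁ + 1/(k·n₁)) = σ²·(k+1)/(k·n₁).
So n₁ = (1 + 1/k)·((z_{α/2} + z_β)/d)² = 1.250 × (2.915/0.22)².
n₁ = 1.250 × 175.56 = 219.5.
Round up: n₁ = 220, giving n₂ = 4 × 220 = 880.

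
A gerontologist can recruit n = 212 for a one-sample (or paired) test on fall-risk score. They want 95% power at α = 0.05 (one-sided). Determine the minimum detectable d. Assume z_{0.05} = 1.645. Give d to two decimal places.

d_min ≈ 0.23

For a single sample (or paired design) of n = 212: d_min = (z_{α} + z_β)/√n.
z-sum = 1.645 + 1.645 = 3.290.
d_min = 3.290 / √212 = 3.290 / 14.560 = 0.226.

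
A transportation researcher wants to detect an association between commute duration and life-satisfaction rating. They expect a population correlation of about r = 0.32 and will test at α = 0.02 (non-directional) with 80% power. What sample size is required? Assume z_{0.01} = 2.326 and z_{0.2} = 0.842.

Fisher's z: C = ½·ln((1+r)/(1−r)) = ½·ln(1.9412) = 0.3316.
n = ((z_{α/2} + z_β)/C)² + 3.
(2.326 + 0.842) / 0.3316 = 3.168 / 0.3316 = 9.554.
n = 9.554² + 3 = 91.27 + 3 = 94.3.
Round up.

n = 95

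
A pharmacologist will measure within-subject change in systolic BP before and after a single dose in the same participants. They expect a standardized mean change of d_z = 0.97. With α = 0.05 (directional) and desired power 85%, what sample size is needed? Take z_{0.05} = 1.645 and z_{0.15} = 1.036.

n = 8 pairs

For a paired (one-sample on differences) test: n = ((z_{α} + z_β) / d)².
z_{α} + z_β = 1.645 + 1.036 = 2.681.
n = (2.681 / 0.97)² = 2.764² = 7.64.
Round up.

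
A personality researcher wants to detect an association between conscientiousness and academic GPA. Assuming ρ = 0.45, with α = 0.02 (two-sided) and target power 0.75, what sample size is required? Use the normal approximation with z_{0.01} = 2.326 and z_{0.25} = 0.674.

Fisher's z: C = ½·ln((1+r)/(1−r)) = ½·ln(2.6364) = 0.4847.
n = ((z_{α/2} + z_β)/C)² + 3.
(2.326 + 0.674) / 0.4847 = 3.000 / 0.4847 = 6.189.
n = 6.189² + 3 = 38.31 + 3 = 41.3.
Round up.

n = 42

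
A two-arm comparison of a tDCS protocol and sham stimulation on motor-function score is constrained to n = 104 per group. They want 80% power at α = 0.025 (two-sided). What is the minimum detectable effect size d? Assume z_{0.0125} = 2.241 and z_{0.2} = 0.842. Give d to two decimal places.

d_min ≈ 0.43

For two independent groups of n = 104 each: d_min = (z_{α/2} + z_β)·√(2/n).
z-sum = 2.241 + 0.842 = 3.083.
d_min = 3.083 × √(2/104) = 3.083 × 0.1387 = 0.428.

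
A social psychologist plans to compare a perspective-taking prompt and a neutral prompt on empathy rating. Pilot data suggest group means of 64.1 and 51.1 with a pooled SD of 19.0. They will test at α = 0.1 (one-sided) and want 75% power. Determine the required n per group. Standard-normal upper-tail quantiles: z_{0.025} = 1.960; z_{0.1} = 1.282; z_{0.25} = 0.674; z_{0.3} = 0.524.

Cohen's d = |M₁ − M₂| / SD_pooled = |64.1 − 51.1| / 19.0 = 13.0 / 19.0 = 0.684.
For two independent groups with equal n: n = 2·((z_{α} + z_β) / d)².
z_{α} + z_β = 1.282 + 0.674 = 1.956.
n = 2 × (1.956 / 0.684)² = 2 × 2.860² = 2 × 8.18 = 16.4.
Round up to the next whole participant.

n = 17 per group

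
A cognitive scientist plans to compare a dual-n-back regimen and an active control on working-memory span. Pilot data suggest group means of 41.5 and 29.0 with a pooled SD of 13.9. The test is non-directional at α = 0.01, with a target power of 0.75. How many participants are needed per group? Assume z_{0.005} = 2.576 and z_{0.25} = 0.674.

Cohen's d = |M₁ − M₂| / SD_pooled = |41.5 − 29.0| / 13.9 = 12.5 / 13.9 = 0.899.
For two independent groups with equal n: n = 2·((z_{α/2} + z_β) / d)².
z_{α/2} + z_β = 2.576 + 0.674 = 3.250.
n = 2 × (3.250 / 0.899)² = 2 × 3.615² = 2 × 13.07 = 26.1.
Round up to the next whole participant.

n = 27 per group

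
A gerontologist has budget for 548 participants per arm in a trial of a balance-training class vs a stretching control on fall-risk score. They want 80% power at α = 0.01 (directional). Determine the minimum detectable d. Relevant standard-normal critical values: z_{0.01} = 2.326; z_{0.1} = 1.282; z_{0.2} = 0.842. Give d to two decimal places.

d_min ≈ 0.19

For two independent groups of n = 548 each: d_min = (z_{α} + z_β)·√(2/n).
z-sum = 2.326 + 0.842 = 3.168.
d_min = 3.168 × √(2/548) = 3.168 × 0.0604 = 0.191.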